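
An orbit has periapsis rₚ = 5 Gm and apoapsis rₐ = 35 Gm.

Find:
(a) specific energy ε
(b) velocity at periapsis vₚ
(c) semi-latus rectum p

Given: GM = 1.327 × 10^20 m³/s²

Convert to SI: rₚ = 5 Gm = 5e+09 m; rₐ = 35 Gm = 3.5e+10 m.
(a) With a = (rₚ + rₐ)/2 = 2e+10 m, ε = −GM/(2a) = −1.327e+20/(2 · 2e+10) J/kg ≈ -3.318e+09 J/kg
(b) With a = (rₚ + rₐ)/2 = 2e+10 m, vₚ = √(GM (2/rₚ − 1/a)) = √(1.327e+20 · (2/5e+09 − 1/2e+10)) m/s ≈ 2.155e+05 m/s
(c) From a = (rₚ + rₐ)/2 = 2e+10 m and e = (rₐ − rₚ)/(rₐ + rₚ) = 0.75, p = a(1 − e²) = 2e+10 · (1 − (0.75)²) ≈ 8.75e+09 m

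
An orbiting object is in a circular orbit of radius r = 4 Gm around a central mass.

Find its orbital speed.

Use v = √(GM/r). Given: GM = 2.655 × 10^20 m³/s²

Convert to SI: r = 4 Gm = 4e+09 m.
For a circular orbit, gravity supplies the centripetal force, so v = √(GM / r).
v = √(2.655e+20 / 4e+09) m/s ≈ 2.576e+05 m/s = 257.6 km/s.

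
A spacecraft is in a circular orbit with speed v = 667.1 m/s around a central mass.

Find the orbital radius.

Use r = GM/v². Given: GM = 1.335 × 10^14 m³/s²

For a circular orbit, v² = GM / r, so r = GM / v².
r = 1.335e+14 / (667.1)² m ≈ 3e+08 m = 300 Mm.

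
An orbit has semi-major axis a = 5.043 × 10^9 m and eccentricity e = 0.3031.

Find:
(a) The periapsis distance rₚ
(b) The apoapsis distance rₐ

(a) rₚ = a(1 − e) = 5.043e+09 · (1 − 0.3031) = 5.043e+09 · 0.6969 ≈ 3.514e+09 m = 3.514 × 10^9 m.
(b) rₐ = a(1 + e) = 5.043e+09 · (1 + 0.3031) = 5.043e+09 · 1.3031 ≈ 6.572e+09 m = 6.572 × 10^9 m.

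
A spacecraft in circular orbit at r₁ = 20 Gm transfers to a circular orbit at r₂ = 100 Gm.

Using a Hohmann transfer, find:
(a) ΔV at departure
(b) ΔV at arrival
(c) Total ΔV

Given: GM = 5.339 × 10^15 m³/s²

Convert to SI: r₁ = 20 Gm = 2e+10 m; r₂ = 100 Gm = 1e+11 m.
Transfer semi-major axis: a_t = (r₁ + r₂)/2 = (2e+10 + 1e+11)/2 = 6e+10 m.
Circular speeds: v₁ = √(GM/r₁) = 516.672 m/s, v₂ = √(GM/r₂) = 231.063 m/s.
Transfer speeds (vis-viva v² = GM(2/r − 1/a_t)): v₁ᵗ = 667.021 m/s, v₂ᵗ = 133.404 m/s.
(a) ΔV₁ = |v₁ᵗ − v₁| ≈ 150.3 m/s = 150.3 m/s.
(b) ΔV₂ = |v₂ − v₂ᵗ| ≈ 97.66 m/s = 97.66 m/s.
(c) ΔV_total = ΔV₁ + ΔV₂ ≈ 248 m/s = 248 m/s.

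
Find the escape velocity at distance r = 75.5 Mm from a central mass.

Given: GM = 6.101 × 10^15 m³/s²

Convert to SI: r = 75.5 Mm = 7.55e+07 m.
Escape velocity comes from setting total energy to zero: ½v² − GM/r = 0 ⇒ v_esc = √(2GM / r).
v_esc = √(2 · 6.101e+15 / 7.55e+07) m/s ≈ 1.271e+04 m/s = 12.71 km/s.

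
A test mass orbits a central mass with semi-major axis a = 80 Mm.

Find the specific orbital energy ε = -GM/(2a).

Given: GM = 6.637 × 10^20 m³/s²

Convert to SI: a = 80 Mm = 8e+07 m.
ε = −GM / (2a).
ε = −6.637e+20 / (2 · 8e+07) J/kg ≈ -4.148e+12 J/kg = -4148 GJ/kg.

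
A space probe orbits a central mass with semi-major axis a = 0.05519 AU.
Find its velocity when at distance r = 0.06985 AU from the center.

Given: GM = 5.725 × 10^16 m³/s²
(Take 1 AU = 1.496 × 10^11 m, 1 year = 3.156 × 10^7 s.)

Convert to SI: a = 0.05519 AU = 8.25642e+09 m; r = 0.06985 AU = 1.04496e+10 m.
Vis-viva: v = √(GM · (2/r − 1/a)).
2/r − 1/a = 2/1.04496e+10 − 1/8.25642e+09 = 7.02778e-11 m⁻¹.
v = √(5.725e+16 · 7.02778e-11) m/s ≈ 2006 m/s = 0.4232 AU/year.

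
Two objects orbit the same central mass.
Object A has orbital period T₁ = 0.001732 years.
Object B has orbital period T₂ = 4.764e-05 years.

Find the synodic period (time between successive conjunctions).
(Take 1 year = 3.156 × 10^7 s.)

Convert to SI: T₁ = 0.001732 years = 54661.9 s; T₂ = 4.764e-05 years = 1503.52 s.
T_syn = |T₁ · T₂ / (T₁ − T₂)|.
T_syn = |54661.9 · 1503.52 / (54661.9 − 1503.52)| s ≈ 1546 s = 4.899e-05 years.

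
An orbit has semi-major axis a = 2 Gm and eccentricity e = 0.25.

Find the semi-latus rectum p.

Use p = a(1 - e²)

Convert to SI: a = 2 Gm = 2e+09 m.
p = a (1 − e²).
p = 2e+09 · (1 − (0.25)²) = 2e+09 · 0.9375 ≈ 1.875e+09 m = 1.875 Gm.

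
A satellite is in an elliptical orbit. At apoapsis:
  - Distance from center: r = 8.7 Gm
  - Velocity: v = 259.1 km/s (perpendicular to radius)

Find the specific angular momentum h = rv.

Convert to SI: r = 8.7 Gm = 8.7e+09 m; v = 259.1 km/s = 259100 m/s.
With v perpendicular to r, h = r · v.
h = 8.7e+09 · 259100 m²/s ≈ 2.254e+15 m²/s.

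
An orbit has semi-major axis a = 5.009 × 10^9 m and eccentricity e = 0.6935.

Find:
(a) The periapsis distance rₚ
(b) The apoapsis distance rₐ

(a) rₚ = a(1 − e) = 5.009e+09 · (1 − 0.6935) = 5.009e+09 · 0.3065 ≈ 1.535e+09 m = 1.535 × 10^9 m.
(b) rₐ = a(1 + e) = 5.009e+09 · (1 + 0.6935) = 5.009e+09 · 1.6935 ≈ 8.483e+09 m = 8.483 × 10^9 m.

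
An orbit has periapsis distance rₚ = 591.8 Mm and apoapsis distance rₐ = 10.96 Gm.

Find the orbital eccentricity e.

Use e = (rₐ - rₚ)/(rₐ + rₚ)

Convert to SI: rₚ = 591.8 Mm = 5.918e+08 m; rₐ = 10.96 Gm = 1.096e+10 m.
e = (rₐ − rₚ) / (rₐ + rₚ).
e = (1.096e+10 − 5.918e+08) / (1.096e+10 + 5.918e+08) = 1.03682e+10 / 1.15518e+10 ≈ 0.8975.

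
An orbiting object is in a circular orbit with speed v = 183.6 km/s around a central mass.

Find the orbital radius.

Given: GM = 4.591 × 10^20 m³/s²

Convert to SI: v = 183.6 km/s = 183600 m/s.
For a circular orbit, v² = GM / r, so r = GM / v².
r = 4.591e+20 / (183600)² m ≈ 1.362e+10 m = 13.62 Gm.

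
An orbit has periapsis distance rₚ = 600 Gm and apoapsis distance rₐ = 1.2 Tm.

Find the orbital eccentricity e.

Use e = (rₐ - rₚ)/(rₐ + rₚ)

Convert to SI: rₚ = 600 Gm = 6e+11 m; rₐ = 1.2 Tm = 1.2e+12 m.
e = (rₐ − rₚ) / (rₐ + rₚ).
e = (1.2e+12 − 6e+11) / (1.2e+12 + 6e+11) = 6e+11 / 1.8e+12 ≈ 0.3333.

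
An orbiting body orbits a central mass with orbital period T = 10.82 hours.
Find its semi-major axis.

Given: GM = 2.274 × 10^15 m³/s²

Convert to SI: T = 10.82 hours = 38952 s.
Invert Kepler's third law: a = (GM · T² / (4π²))^(1/3).
Substituting T = 38952 s and GM = 2.274e+15 m³/s²:
a = (2.274e+15 · (38952)² / (4π²))^(1/3) m
a ≈ 4.438e+07 m = 4.438 × 10^7 m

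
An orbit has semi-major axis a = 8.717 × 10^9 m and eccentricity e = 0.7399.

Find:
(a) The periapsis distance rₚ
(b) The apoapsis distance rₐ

(a) rₚ = a(1 − e) = 8.717e+09 · (1 − 0.7399) = 8.717e+09 · 0.2601 ≈ 2.267e+09 m = 2.267 × 10^9 m.
(b) rₐ = a(1 + e) = 8.717e+09 · (1 + 0.7399) = 8.717e+09 · 1.7399 ≈ 1.517e+10 m = 1.517 × 10^10 m.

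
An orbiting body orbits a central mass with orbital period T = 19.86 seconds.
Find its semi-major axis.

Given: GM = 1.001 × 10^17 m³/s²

Invert Kepler's third law: a = (GM · T² / (4π²))^(1/3).
Substituting T = 19.86 s and GM = 1.001e+17 m³/s²:
a = (1.001e+17 · (19.86)² / (4π²))^(1/3) m
a ≈ 1e+06 m = 1 Mm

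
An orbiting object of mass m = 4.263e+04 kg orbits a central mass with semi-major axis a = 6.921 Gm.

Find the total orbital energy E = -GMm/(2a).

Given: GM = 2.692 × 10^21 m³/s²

Convert to SI: a = 6.921 Gm = 6.921e+09 m.
E = −GMm / (2a).
E = −2.692e+21 · 4.263e+04 / (2 · 6.921e+09) J ≈ -8.291e+15 J = -8.291 PJ.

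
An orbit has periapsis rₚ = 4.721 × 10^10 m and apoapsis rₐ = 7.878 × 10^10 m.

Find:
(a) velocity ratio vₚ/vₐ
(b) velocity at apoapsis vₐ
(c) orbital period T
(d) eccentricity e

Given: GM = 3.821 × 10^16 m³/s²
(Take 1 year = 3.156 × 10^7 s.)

(a) Conservation of angular momentum (rₚvₚ = rₐvₐ) gives vₚ/vₐ = rₐ/rₚ = 7.878e+10/4.721e+10 ≈ 1.669
(b) With a = (rₚ + rₐ)/2 = 6.2995e+10 m, vₐ = √(GM (2/rₐ − 1/a)) = √(3.821e+16 · (2/7.878e+10 − 1/6.2995e+10)) m/s ≈ 602.9 m/s
(c) With a = (rₚ + rₐ)/2 = 6.2995e+10 m, T = 2π √(a³/GM) = 2π √((6.2995e+10)³/3.821e+16) s ≈ 5.082e+08 s
(d) e = (rₐ − rₚ)/(rₐ + rₚ) = (7.878e+10 − 4.721e+10)/(7.878e+10 + 4.721e+10) ≈ 0.2506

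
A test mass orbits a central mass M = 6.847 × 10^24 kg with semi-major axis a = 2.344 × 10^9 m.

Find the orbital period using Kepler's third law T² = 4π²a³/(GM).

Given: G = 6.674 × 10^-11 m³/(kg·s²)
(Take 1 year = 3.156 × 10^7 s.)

GM = G · M = 6.674e-11 · 6.847e+24 = 4.56969e+14 m³/s².
Kepler's third law: T = 2π √(a³ / GM).
Substituting a = 2.344e+09 m and GM = 4.56969e+14 m³/s²:
T = 2π √((2.344e+09)³ / 4.56969e+14) s
T ≈ 3.336e+07 s = 1.057 years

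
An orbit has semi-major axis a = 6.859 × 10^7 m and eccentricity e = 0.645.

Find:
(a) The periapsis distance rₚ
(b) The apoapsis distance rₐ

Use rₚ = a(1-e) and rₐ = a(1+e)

(a) rₚ = a(1 − e) = 6.859e+07 · (1 − 0.645) = 6.859e+07 · 0.355 ≈ 2.435e+07 m = 2.435 × 10^7 m.
(b) rₐ = a(1 + e) = 6.859e+07 · (1 + 0.645) = 6.859e+07 · 1.645 ≈ 1.128e+08 m = 1.128 × 10^8 m.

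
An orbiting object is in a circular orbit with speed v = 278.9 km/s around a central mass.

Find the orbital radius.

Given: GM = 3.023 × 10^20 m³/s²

Convert to SI: v = 278.9 km/s = 278900 m/s.
For a circular orbit, v² = GM / r, so r = GM / v².
r = 3.023e+20 / (278900)² m ≈ 3.886e+09 m = 3.886 Gm.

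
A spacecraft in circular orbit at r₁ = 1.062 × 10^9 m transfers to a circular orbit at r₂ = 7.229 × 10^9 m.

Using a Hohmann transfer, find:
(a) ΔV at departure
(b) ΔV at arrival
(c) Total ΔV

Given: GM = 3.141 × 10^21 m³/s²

Transfer semi-major axis: a_t = (r₁ + r₂)/2 = (1.062e+09 + 7.229e+09)/2 = 4.1455e+09 m.
Circular speeds: v₁ = √(GM/r₁) = 1.71978e+06 m/s, v₂ = √(GM/r₂) = 659166 m/s.
Transfer speeds (vis-viva v² = GM(2/r − 1/a_t)): v₁ᵗ = 2.27103e+06 m/s, v₂ᵗ = 333633 m/s.
(a) ΔV₁ = |v₁ᵗ − v₁| ≈ 5.513e+05 m/s = 551.3 km/s.
(b) ΔV₂ = |v₂ − v₂ᵗ| ≈ 3.255e+05 m/s = 325.5 km/s.
(c) ΔV_total = ΔV₁ + ΔV₂ ≈ 8.768e+05 m/s = 876.8 km/s.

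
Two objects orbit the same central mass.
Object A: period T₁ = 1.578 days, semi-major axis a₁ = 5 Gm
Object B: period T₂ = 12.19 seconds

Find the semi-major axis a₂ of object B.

Convert to SI: T₁ = 1.578 days = 136339 s; a₁ = 5 Gm = 5e+09 m.
Kepler's third law: (T₁/T₂)² = (a₁/a₂)³ ⇒ a₂ = a₁ · (T₂/T₁)^(2/3).
T₂/T₁ = 12.19 / 136339 = 8.94094e-05.
a₂ = 5e+09 · (8.94094e-05)^(2/3) m ≈ 9.998e+06 m = 9.998 Mm.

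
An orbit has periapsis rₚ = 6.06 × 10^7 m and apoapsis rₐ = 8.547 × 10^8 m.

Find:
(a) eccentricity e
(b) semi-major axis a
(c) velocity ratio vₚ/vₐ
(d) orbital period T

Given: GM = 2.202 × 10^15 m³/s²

(a) e = (rₐ − rₚ)/(rₐ + rₚ) = (8.547e+08 − 6.06e+07)/(8.547e+08 + 6.06e+07) ≈ 0.8676
(b) a = (rₚ + rₐ)/2 = (6.06e+07 + 8.547e+08)/2 ≈ 4.576e+08 m
(c) Conservation of angular momentum (rₚvₚ = rₐvₐ) gives vₚ/vₐ = rₐ/rₚ = 8.547e+08/6.06e+07 ≈ 14.1
(d) With a = (rₚ + rₐ)/2 = 4.5765e+08 m, T = 2π √(a³/GM) = 2π √((4.5765e+08)³/2.202e+15) s ≈ 1.311e+06 s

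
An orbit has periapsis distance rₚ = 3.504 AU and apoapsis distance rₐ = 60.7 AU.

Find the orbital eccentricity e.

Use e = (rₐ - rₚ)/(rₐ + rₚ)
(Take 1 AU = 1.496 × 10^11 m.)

Convert to SI: rₚ = 3.504 AU = 5.24198e+11 m; rₐ = 60.7 AU = 9.08072e+12 m.
e = (rₐ − rₚ) / (rₐ + rₚ).
e = (9.08072e+12 − 5.24198e+11) / (9.08072e+12 + 5.24198e+11) = 8.55652e+12 / 9.60492e+12 ≈ 0.8908.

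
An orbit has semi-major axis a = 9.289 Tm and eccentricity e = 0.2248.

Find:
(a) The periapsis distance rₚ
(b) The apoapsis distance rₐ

Convert to SI: a = 9.289 Tm = 9.289e+12 m.
(a) rₚ = a(1 − e) = 9.289e+12 · (1 − 0.2248) = 9.289e+12 · 0.7752 ≈ 7.201e+12 m = 7.201 Tm.
(b) rₐ = a(1 + e) = 9.289e+12 · (1 + 0.2248) = 9.289e+12 · 1.2248 ≈ 1.138e+13 m = 11.38 Tm.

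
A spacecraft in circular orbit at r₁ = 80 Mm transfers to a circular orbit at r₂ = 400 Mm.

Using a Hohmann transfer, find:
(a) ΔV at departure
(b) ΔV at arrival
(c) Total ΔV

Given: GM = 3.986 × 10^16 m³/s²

Convert to SI: r₁ = 80 Mm = 8e+07 m; r₂ = 400 Mm = 4e+08 m.
Transfer semi-major axis: a_t = (r₁ + r₂)/2 = (8e+07 + 4e+08)/2 = 2.4e+08 m.
Circular speeds: v₁ = √(GM/r₁) = 22321.5 m/s, v₂ = √(GM/r₂) = 9982.48 m/s.
Transfer speeds (vis-viva v² = GM(2/r − 1/a_t)): v₁ᵗ = 28817 m/s, v₂ᵗ = 5763.39 m/s.
(a) ΔV₁ = |v₁ᵗ − v₁| ≈ 6495 m/s = 6.495 km/s.
(b) ΔV₂ = |v₂ − v₂ᵗ| ≈ 4219 m/s = 4.219 km/s.
(c) ΔV_total = ΔV₁ + ΔV₂ ≈ 1.071e+04 m/s = 10.71 km/s.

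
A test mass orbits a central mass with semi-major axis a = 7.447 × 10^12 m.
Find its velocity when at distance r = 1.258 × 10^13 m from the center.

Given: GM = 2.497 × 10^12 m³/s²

Vis-viva: v = √(GM · (2/r − 1/a)).
2/r − 1/a = 2/1.258e+13 − 1/7.447e+12 = 2.47003e-14 m⁻¹.
v = √(2.497e+12 · 2.47003e-14) m/s ≈ 0.2483 m/s = 0.2483 m/s.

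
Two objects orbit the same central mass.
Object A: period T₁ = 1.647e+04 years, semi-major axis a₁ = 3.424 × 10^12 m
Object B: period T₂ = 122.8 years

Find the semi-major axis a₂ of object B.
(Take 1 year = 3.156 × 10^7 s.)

Convert to SI: T₁ = 1.647e+04 years = 5.19793e+11 s; T₂ = 122.8 years = 3.87557e+09 s.
Kepler's third law: (T₁/T₂)² = (a₁/a₂)³ ⇒ a₂ = a₁ · (T₂/T₁)^(2/3).
T₂/T₁ = 3.87557e+09 / 5.19793e+11 = 0.00745598.
a₂ = 3.424e+12 · (0.00745598)^(2/3) m ≈ 1.307e+11 m = 1.307 × 10^11 m.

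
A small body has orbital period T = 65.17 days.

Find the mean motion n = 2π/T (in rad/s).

Convert to SI: T = 65.17 days = 5.63069e+06 s.
n = 2π / T.
n = 2π / 5.63069e+06 s ≈ 1.116e-06 rad/s.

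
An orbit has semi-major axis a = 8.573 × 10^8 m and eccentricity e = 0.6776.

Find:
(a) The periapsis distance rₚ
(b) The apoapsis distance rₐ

(a) rₚ = a(1 − e) = 8.573e+08 · (1 − 0.6776) = 8.573e+08 · 0.3224 ≈ 2.764e+08 m = 2.764 × 10^8 m.
(b) rₐ = a(1 + e) = 8.573e+08 · (1 + 0.6776) = 8.573e+08 · 1.6776 ≈ 1.438e+09 m = 1.438 × 10^9 m.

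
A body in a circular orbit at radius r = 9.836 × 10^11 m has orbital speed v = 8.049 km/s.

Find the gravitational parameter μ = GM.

Convert to SI: v = 8.049 km/s = 8049 m/s.
For a circular orbit v² = GM/r, so GM = v² · r.
GM = (8049)² · 9.836e+11 m³/s² ≈ 6.372e+19 m³/s² = 6.372 × 10^19 m³/s².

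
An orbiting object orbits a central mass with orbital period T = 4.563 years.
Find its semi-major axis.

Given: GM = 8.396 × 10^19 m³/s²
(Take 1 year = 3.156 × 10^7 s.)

Convert to SI: T = 4.563 years = 1.44008e+08 s.
Invert Kepler's third law: a = (GM · T² / (4π²))^(1/3).
Substituting T = 1.44008e+08 s and GM = 8.396e+19 m³/s²:
a = (8.396e+19 · (1.44008e+08)² / (4π²))^(1/3) m
a ≈ 3.533e+11 m = 353.3 Gm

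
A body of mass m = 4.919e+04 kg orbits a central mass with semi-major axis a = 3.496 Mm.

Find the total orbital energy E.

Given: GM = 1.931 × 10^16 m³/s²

Convert to SI: a = 3.496 Mm = 3.496e+06 m.
E = −GMm / (2a).
E = −1.931e+16 · 4.919e+04 / (2 · 3.496e+06) J ≈ -1.358e+14 J = -135.8 TJ.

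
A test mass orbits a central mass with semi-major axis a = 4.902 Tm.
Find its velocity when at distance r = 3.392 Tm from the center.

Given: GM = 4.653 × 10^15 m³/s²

Convert to SI: a = 4.902 Tm = 4.902e+12 m; r = 3.392 Tm = 3.392e+12 m.
Vis-viva: v = √(GM · (2/r − 1/a)).
2/r − 1/a = 2/3.392e+12 − 1/4.902e+12 = 3.85624e-13 m⁻¹.
v = √(4.653e+15 · 3.85624e-13) m/s ≈ 42.36 m/s = 42.36 m/s.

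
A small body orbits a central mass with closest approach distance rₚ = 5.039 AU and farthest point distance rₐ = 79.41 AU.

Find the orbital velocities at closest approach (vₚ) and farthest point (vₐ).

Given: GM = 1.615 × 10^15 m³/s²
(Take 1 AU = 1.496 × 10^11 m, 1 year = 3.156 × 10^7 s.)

Convert to SI: rₚ = 5.039 AU = 7.53834e+11 m; rₐ = 79.41 AU = 1.18797e+13 m.
Use the vis-viva equation v² = GM(2/r − 1/a) with a = (rₚ + rₐ)/2 = (7.53834e+11 + 1.18797e+13)/2 = 6.31679e+12 m.
vₚ = √(GM · (2/rₚ − 1/a)) = √(1.615e+15 · (2/7.53834e+11 − 1/6.31679e+12)) m/s ≈ 63.48 m/s = 0.01339 AU/year.
vₐ = √(GM · (2/rₐ − 1/a)) = √(1.615e+15 · (2/1.18797e+13 − 1/6.31679e+12)) m/s ≈ 4.028 m/s = 0.0008497 AU/year.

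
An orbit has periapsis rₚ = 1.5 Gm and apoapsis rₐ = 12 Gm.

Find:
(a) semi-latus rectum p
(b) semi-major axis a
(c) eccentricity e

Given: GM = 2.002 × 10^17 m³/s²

Convert to SI: rₚ = 1.5 Gm = 1.5e+09 m; rₐ = 12 Gm = 1.2e+10 m.
(a) From a = (rₚ + rₐ)/2 = 6.75e+09 m and e = (rₐ − rₚ)/(rₐ + rₚ) = 0.777778, p = a(1 − e²) = 6.75e+09 · (1 − (0.777778)²) ≈ 2.667e+09 m
(b) a = (rₚ + rₐ)/2 = (1.5e+09 + 1.2e+10)/2 ≈ 6.75e+09 m
(c) e = (rₐ − rₚ)/(rₐ + rₚ) = (1.2e+10 − 1.5e+09)/(1.2e+10 + 1.5e+09) ≈ 0.7778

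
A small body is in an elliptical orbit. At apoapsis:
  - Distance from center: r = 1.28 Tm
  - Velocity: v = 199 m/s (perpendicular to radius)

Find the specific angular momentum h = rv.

Convert to SI: r = 1.28 Tm = 1.28e+12 m.
With v perpendicular to r, h = r · v.
h = 1.28e+12 · 199 m²/s ≈ 2.547e+14 m²/s.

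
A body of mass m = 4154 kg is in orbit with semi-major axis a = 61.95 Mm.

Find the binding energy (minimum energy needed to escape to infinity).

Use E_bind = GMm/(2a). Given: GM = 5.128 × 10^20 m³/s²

Convert to SI: a = 61.95 Mm = 6.195e+07 m.
Total orbital energy is E = −GMm/(2a); binding energy is E_bind = −E = GMm/(2a).
E_bind = 5.128e+20 · 4154 / (2 · 6.195e+07) J ≈ 1.719e+16 J = 17.19 PJ.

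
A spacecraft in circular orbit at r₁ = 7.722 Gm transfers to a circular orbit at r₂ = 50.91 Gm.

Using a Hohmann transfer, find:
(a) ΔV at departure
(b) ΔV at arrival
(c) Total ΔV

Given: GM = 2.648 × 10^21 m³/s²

Convert to SI: r₁ = 7.722 Gm = 7.722e+09 m; r₂ = 50.91 Gm = 5.091e+10 m.
Transfer semi-major axis: a_t = (r₁ + r₂)/2 = (7.722e+09 + 5.091e+10)/2 = 2.9316e+10 m.
Circular speeds: v₁ = √(GM/r₁) = 585591 m/s, v₂ = √(GM/r₂) = 228064 m/s.
Transfer speeds (vis-viva v² = GM(2/r − 1/a_t)): v₁ᵗ = 771691 m/s, v₂ᵗ = 117050 m/s.
(a) ΔV₁ = |v₁ᵗ − v₁| ≈ 1.861e+05 m/s = 186.1 km/s.
(b) ΔV₂ = |v₂ − v₂ᵗ| ≈ 1.11e+05 m/s = 111 km/s.
(c) ΔV_total = ΔV₁ + ΔV₂ ≈ 2.971e+05 m/s = 297.1 km/s.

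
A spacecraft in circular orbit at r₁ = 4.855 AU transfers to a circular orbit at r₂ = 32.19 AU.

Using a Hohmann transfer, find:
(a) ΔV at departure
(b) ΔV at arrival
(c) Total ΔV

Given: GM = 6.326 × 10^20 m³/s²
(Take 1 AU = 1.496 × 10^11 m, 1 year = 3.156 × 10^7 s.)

Convert to SI: r₁ = 4.855 AU = 7.26308e+11 m; r₂ = 32.19 AU = 4.81562e+12 m.
Transfer semi-major axis: a_t = (r₁ + r₂)/2 = (7.26308e+11 + 4.81562e+12)/2 = 2.77097e+12 m.
Circular speeds: v₁ = √(GM/r₁) = 29512.4 m/s, v₂ = √(GM/r₂) = 11461.4 m/s.
Transfer speeds (vis-viva v² = GM(2/r − 1/a_t)): v₁ᵗ = 38905.8 m/s, v₂ᵗ = 5867.91 m/s.
(a) ΔV₁ = |v₁ᵗ − v₁| ≈ 9393 m/s = 1.982 AU/year.
(b) ΔV₂ = |v₂ − v₂ᵗ| ≈ 5594 m/s = 1.18 AU/year.
(c) ΔV_total = ΔV₁ + ΔV₂ ≈ 1.499e+04 m/s = 3.162 AU/year.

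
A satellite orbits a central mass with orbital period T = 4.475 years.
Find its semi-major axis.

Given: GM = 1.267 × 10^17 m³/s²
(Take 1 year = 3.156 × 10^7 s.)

Convert to SI: T = 4.475 years = 1.41231e+08 s.
Invert Kepler's third law: a = (GM · T² / (4π²))^(1/3).
Substituting T = 1.41231e+08 s and GM = 1.267e+17 m³/s²:
a = (1.267e+17 · (1.41231e+08)² / (4π²))^(1/3) m
a ≈ 4e+10 m = 40 Gm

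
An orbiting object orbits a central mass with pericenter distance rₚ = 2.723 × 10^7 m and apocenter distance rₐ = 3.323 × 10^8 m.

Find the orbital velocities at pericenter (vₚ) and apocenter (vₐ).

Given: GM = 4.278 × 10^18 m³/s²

Use the vis-viva equation v² = GM(2/r − 1/a) with a = (rₚ + rₐ)/2 = (2.723e+07 + 3.323e+08)/2 = 1.79765e+08 m.
vₚ = √(GM · (2/rₚ − 1/a)) = √(4.278e+18 · (2/2.723e+07 − 1/1.79765e+08)) m/s ≈ 5.389e+05 m/s = 538.9 km/s.
vₐ = √(GM · (2/rₐ − 1/a)) = √(4.278e+18 · (2/3.323e+08 − 1/1.79765e+08)) m/s ≈ 4.416e+04 m/s = 44.16 km/s.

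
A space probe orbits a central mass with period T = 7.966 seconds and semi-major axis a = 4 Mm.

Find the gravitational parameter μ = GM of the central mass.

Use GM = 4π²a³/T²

Convert to SI: a = 4 Mm = 4e+06 m.
GM = 4π² · a³ / T².
GM = 4π² · (4e+06)³ / (7.966)² m³/s² ≈ 3.982e+19 m³/s² = 3.982 × 10^19 m³/s².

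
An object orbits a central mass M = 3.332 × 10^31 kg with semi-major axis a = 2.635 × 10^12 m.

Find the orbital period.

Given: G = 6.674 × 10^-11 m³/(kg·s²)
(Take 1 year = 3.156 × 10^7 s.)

GM = G · M = 6.674e-11 · 3.332e+31 = 2.22378e+21 m³/s².
Kepler's third law: T = 2π √(a³ / GM).
Substituting a = 2.635e+12 m and GM = 2.22378e+21 m³/s²:
T = 2π √((2.635e+12)³ / 2.22378e+21) s
T ≈ 5.699e+08 s = 18.06 years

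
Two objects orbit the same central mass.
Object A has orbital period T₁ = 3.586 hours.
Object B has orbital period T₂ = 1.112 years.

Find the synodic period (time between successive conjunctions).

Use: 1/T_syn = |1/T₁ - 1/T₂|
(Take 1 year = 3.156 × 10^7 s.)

Convert to SI: T₁ = 3.586 hours = 12909.6 s; T₂ = 1.112 years = 3.50947e+07 s.
T_syn = |T₁ · T₂ / (T₁ − T₂)|.
T_syn = |12909.6 · 3.50947e+07 / (12909.6 − 3.50947e+07)| s ≈ 1.291e+04 s = 3.587 hours.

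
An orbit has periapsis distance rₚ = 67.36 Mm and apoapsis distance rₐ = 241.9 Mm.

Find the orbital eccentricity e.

Convert to SI: rₚ = 67.36 Mm = 6.736e+07 m; rₐ = 241.9 Mm = 2.419e+08 m.
e = (rₐ − rₚ) / (rₐ + rₚ).
e = (2.419e+08 − 6.736e+07) / (2.419e+08 + 6.736e+07) = 1.7454e+08 / 3.0926e+08 ≈ 0.5644.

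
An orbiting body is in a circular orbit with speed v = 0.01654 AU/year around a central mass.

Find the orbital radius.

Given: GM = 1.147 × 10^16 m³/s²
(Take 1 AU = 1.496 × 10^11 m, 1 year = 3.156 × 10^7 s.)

Convert to SI: v = 0.01654 AU/year = 78.4025 m/s.
For a circular orbit, v² = GM / r, so r = GM / v².
r = 1.147e+16 / (78.4025)² m ≈ 1.866e+12 m = 12.47 AU.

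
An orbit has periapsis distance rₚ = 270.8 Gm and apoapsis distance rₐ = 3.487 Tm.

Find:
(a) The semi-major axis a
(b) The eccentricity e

Convert to SI: rₚ = 270.8 Gm = 2.708e+11 m; rₐ = 3.487 Tm = 3.487e+12 m.
(a) a = (rₚ + rₐ) / 2 = (2.708e+11 + 3.487e+12) / 2 ≈ 1.879e+12 m = 1.879 Tm.
(b) e = (rₐ − rₚ) / (rₐ + rₚ) = (3.487e+12 − 2.708e+11) / (3.487e+12 + 2.708e+11) ≈ 0.8559.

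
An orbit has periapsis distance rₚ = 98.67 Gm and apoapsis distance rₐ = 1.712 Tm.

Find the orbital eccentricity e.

Convert to SI: rₚ = 98.67 Gm = 9.867e+10 m; rₐ = 1.712 Tm = 1.712e+12 m.
e = (rₐ − rₚ) / (rₐ + rₚ).
e = (1.712e+12 − 9.867e+10) / (1.712e+12 + 9.867e+10) = 1.61333e+12 / 1.81067e+12 ≈ 0.891.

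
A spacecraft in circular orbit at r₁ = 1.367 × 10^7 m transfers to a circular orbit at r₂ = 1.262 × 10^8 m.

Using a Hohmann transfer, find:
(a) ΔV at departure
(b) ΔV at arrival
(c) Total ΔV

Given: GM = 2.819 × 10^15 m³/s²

Transfer semi-major axis: a_t = (r₁ + r₂)/2 = (1.367e+07 + 1.262e+08)/2 = 6.9935e+07 m.
Circular speeds: v₁ = √(GM/r₁) = 14360.3 m/s, v₂ = √(GM/r₂) = 4726.26 m/s.
Transfer speeds (vis-viva v² = GM(2/r − 1/a_t)): v₁ᵗ = 19290.6 m/s, v₂ᵗ = 2089.56 m/s.
(a) ΔV₁ = |v₁ᵗ − v₁| ≈ 4930 m/s = 4.93 km/s.
(b) ΔV₂ = |v₂ − v₂ᵗ| ≈ 2637 m/s = 2.637 km/s.
(c) ΔV_total = ΔV₁ + ΔV₂ ≈ 7567 m/s = 7.567 km/s.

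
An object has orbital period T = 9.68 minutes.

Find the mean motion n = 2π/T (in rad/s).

Convert to SI: T = 9.68 minutes = 580.8 s.
n = 2π / T.
n = 2π / 580.8 s ≈ 0.01082 rad/s.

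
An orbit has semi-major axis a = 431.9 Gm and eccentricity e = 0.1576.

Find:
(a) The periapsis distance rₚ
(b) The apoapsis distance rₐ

Convert to SI: a = 431.9 Gm = 4.319e+11 m.
(a) rₚ = a(1 − e) = 4.319e+11 · (1 − 0.1576) = 4.319e+11 · 0.8424 ≈ 3.638e+11 m = 363.8 Gm.
(b) rₐ = a(1 + e) = 4.319e+11 · (1 + 0.1576) = 4.319e+11 · 1.1576 ≈ 5e+11 m = 500 Gm.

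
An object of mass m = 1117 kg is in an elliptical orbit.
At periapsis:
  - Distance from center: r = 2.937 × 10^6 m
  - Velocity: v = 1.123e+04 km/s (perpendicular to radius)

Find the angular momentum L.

Convert to SI: v = 1.123e+04 km/s = 1.123e+07 m/s.
Since v is perpendicular to r, L = m · v · r.
L = 1117 · 1.123e+07 · 2.937e+06 kg·m²/s ≈ 3.684e+16 kg·m²/s.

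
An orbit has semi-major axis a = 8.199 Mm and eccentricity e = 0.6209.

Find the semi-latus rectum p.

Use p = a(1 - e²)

Convert to SI: a = 8.199 Mm = 8.199e+06 m.
p = a (1 − e²).
p = 8.199e+06 · (1 − (0.6209)²) = 8.199e+06 · 0.614483 ≈ 5.038e+06 m = 5.038 Mm.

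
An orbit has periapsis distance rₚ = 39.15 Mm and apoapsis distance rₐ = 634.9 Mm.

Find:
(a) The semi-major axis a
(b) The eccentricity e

Convert to SI: rₚ = 39.15 Mm = 3.915e+07 m; rₐ = 634.9 Mm = 6.349e+08 m.
(a) a = (rₚ + rₐ) / 2 = (3.915e+07 + 6.349e+08) / 2 ≈ 3.37e+08 m = 337 Mm.
(b) e = (rₐ − rₚ) / (rₐ + rₚ) = (6.349e+08 − 3.915e+07) / (6.349e+08 + 3.915e+07) ≈ 0.8838.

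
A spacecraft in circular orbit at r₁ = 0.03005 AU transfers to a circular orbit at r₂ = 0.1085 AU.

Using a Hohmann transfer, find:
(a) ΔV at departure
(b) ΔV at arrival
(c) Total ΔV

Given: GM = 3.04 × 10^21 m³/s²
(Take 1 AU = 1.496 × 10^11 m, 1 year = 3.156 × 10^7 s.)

Convert to SI: r₁ = 0.03005 AU = 4.49548e+09 m; r₂ = 0.1085 AU = 1.62316e+10 m.
Transfer semi-major axis: a_t = (r₁ + r₂)/2 = (4.49548e+09 + 1.62316e+10)/2 = 1.03635e+10 m.
Circular speeds: v₁ = √(GM/r₁) = 822335 m/s, v₂ = √(GM/r₂) = 432769 m/s.
Transfer speeds (vis-viva v² = GM(2/r − 1/a_t)): v₁ᵗ = 1.02914e+06 m/s, v₂ᵗ = 285030 m/s.
(a) ΔV₁ = |v₁ᵗ − v₁| ≈ 2.068e+05 m/s = 43.63 AU/year.
(b) ΔV₂ = |v₂ − v₂ᵗ| ≈ 1.477e+05 m/s = 31.17 AU/year.
(c) ΔV_total = ΔV₁ + ΔV₂ ≈ 3.545e+05 m/s = 74.8 AU/year.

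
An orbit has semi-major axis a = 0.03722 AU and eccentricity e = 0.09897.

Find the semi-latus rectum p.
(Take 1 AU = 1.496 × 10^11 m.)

Convert to SI: a = 0.03722 AU = 5.56811e+09 m.
p = a (1 − e²).
p = 5.56811e+09 · (1 − (0.09897)²) = 5.56811e+09 · 0.990205 ≈ 5.514e+09 m = 0.03686 AU.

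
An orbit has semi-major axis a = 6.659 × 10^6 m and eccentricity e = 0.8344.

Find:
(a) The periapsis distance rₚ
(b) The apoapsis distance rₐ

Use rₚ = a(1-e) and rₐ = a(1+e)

(a) rₚ = a(1 − e) = 6.659e+06 · (1 − 0.8344) = 6.659e+06 · 0.1656 ≈ 1.103e+06 m = 1.103 × 10^6 m.
(b) rₐ = a(1 + e) = 6.659e+06 · (1 + 0.8344) = 6.659e+06 · 1.8344 ≈ 1.222e+07 m = 1.222 × 10^7 m.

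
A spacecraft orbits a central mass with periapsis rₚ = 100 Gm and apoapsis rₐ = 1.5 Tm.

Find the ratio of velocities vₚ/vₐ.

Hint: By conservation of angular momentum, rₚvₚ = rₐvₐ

Convert to SI: rₚ = 100 Gm = 1e+11 m; rₐ = 1.5 Tm = 1.5e+12 m.
Conservation of angular momentum gives rₚvₚ = rₐvₐ, so vₚ/vₐ = rₐ/rₚ.
vₚ/vₐ = 1.5e+12 / 1e+11 ≈ 15.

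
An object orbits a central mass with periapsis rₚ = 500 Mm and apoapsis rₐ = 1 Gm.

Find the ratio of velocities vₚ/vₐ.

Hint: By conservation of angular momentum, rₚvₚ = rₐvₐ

Convert to SI: rₚ = 500 Mm = 5e+08 m; rₐ = 1 Gm = 1e+09 m.
Conservation of angular momentum gives rₚvₚ = rₐvₐ, so vₚ/vₐ = rₐ/rₚ.
vₚ/vₐ = 1e+09 / 5e+08 ≈ 2.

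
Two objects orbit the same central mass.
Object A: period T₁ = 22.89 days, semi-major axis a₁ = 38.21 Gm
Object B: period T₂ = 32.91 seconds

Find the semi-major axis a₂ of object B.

Convert to SI: T₁ = 22.89 days = 1.9777e+06 s; a₁ = 38.21 Gm = 3.821e+10 m.
Kepler's third law: (T₁/T₂)² = (a₁/a₂)³ ⇒ a₂ = a₁ · (T₂/T₁)^(2/3).
T₂/T₁ = 32.91 / 1.9777e+06 = 1.66406e-05.
a₂ = 3.821e+10 · (1.66406e-05)^(2/3) m ≈ 2.491e+07 m = 24.91 Mm.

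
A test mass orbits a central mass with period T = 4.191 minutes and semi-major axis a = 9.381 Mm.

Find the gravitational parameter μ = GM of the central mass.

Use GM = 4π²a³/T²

Convert to SI: T = 4.191 minutes = 251.46 s; a = 9.381 Mm = 9.381e+06 m.
GM = 4π² · a³ / T².
GM = 4π² · (9.381e+06)³ / (251.46)² m³/s² ≈ 5.154e+17 m³/s² = 5.154 × 10^17 m³/s².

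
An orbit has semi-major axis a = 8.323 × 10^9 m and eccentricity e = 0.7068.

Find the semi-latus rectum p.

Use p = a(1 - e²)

p = a (1 − e²).
p = 8.323e+09 · (1 − (0.7068)²) = 8.323e+09 · 0.500434 ≈ 4.165e+09 m = 4.165 × 10^9 m.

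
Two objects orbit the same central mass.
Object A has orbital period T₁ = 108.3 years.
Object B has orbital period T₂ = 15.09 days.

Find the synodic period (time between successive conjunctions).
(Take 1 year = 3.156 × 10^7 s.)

Convert to SI: T₁ = 108.3 years = 3.41795e+09 s; T₂ = 15.09 days = 1.30378e+06 s.
T_syn = |T₁ · T₂ / (T₁ − T₂)|.
T_syn = |3.41795e+09 · 1.30378e+06 / (3.41795e+09 − 1.30378e+06)| s ≈ 1.304e+06 s = 15.1 days.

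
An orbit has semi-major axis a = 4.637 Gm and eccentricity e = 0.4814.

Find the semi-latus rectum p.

Convert to SI: a = 4.637 Gm = 4.637e+09 m.
p = a (1 − e²).
p = 4.637e+09 · (1 − (0.4814)²) = 4.637e+09 · 0.768254 ≈ 3.562e+09 m = 3.562 Gm.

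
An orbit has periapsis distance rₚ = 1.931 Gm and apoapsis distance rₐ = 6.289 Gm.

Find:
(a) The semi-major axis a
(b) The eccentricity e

Convert to SI: rₚ = 1.931 Gm = 1.931e+09 m; rₐ = 6.289 Gm = 6.289e+09 m.
(a) a = (rₚ + rₐ) / 2 = (1.931e+09 + 6.289e+09) / 2 ≈ 4.11e+09 m = 4.11 Gm.
(b) e = (rₐ − rₚ) / (rₐ + rₚ) = (6.289e+09 − 1.931e+09) / (6.289e+09 + 1.931e+09) ≈ 0.5302.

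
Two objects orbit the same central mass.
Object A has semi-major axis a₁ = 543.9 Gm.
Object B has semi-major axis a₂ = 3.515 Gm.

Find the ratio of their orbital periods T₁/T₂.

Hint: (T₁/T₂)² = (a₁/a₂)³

Convert to SI: a₁ = 543.9 Gm = 5.439e+11 m; a₂ = 3.515 Gm = 3.515e+09 m.
From Kepler's third law, (T₁/T₂)² = (a₁/a₂)³, so T₁/T₂ = (a₁/a₂)^(3/2).
a₁/a₂ = 5.439e+11 / 3.515e+09 = 154.737.
T₁/T₂ = (154.737)^(3/2) ≈ 1925.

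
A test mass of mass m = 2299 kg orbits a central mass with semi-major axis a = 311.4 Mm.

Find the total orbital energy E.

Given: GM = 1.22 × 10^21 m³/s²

Convert to SI: a = 311.4 Mm = 3.114e+08 m.
E = −GMm / (2a).
E = −1.22e+21 · 2299 / (2 · 3.114e+08) J ≈ -4.504e+15 J = -4.504 PJ.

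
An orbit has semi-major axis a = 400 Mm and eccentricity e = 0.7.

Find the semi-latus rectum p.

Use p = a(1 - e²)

Convert to SI: a = 400 Mm = 4e+08 m.
p = a (1 − e²).
p = 4e+08 · (1 − (0.7)²) = 4e+08 · 0.51 ≈ 2.04e+08 m = 204 Mm.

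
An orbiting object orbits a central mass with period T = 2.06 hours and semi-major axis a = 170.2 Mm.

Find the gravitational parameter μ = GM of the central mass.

Convert to SI: T = 2.06 hours = 7416 s; a = 170.2 Mm = 1.702e+08 m.
GM = 4π² · a³ / T².
GM = 4π² · (1.702e+08)³ / (7416)² m³/s² ≈ 3.539e+18 m³/s² = 3.539 × 10^18 m³/s².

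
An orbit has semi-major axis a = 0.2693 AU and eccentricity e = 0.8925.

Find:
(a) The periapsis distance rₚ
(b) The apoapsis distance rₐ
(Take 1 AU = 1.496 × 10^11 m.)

Convert to SI: a = 0.2693 AU = 4.02873e+10 m.
(a) rₚ = a(1 − e) = 4.02873e+10 · (1 − 0.8925) = 4.02873e+10 · 0.1075 ≈ 4.331e+09 m = 0.02895 AU.
(b) rₐ = a(1 + e) = 4.02873e+10 · (1 + 0.8925) = 4.02873e+10 · 1.8925 ≈ 7.624e+10 m = 0.5097 AU.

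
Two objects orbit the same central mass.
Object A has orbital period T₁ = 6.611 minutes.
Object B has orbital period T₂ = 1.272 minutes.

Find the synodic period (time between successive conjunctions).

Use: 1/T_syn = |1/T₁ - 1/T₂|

Convert to SI: T₁ = 6.611 minutes = 396.66 s; T₂ = 1.272 minutes = 76.32 s.
T_syn = |T₁ · T₂ / (T₁ − T₂)|.
T_syn = |396.66 · 76.32 / (396.66 − 76.32)| s ≈ 94.5 s = 1.575 minutes.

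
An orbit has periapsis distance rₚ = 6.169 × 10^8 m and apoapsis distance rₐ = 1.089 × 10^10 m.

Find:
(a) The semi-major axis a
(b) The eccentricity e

(a) a = (rₚ + rₐ) / 2 = (6.169e+08 + 1.089e+10) / 2 ≈ 5.753e+09 m = 5.753 × 10^9 m.
(b) e = (rₐ − rₚ) / (rₐ + rₚ) = (1.089e+10 − 6.169e+08) / (1.089e+10 + 6.169e+08) ≈ 0.8928.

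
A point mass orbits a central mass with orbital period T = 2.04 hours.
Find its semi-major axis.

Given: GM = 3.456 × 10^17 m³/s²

Convert to SI: T = 2.04 hours = 7344 s.
Invert Kepler's third law: a = (GM · T² / (4π²))^(1/3).
Substituting T = 7344 s and GM = 3.456e+17 m³/s²:
a = (3.456e+17 · (7344)² / (4π²))^(1/3) m
a ≈ 7.787e+07 m = 7.787 × 10^7 m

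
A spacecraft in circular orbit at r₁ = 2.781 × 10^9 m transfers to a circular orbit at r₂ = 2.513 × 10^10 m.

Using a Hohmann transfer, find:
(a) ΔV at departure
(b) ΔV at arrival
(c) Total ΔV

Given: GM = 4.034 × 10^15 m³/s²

Transfer semi-major axis: a_t = (r₁ + r₂)/2 = (2.781e+09 + 2.513e+10)/2 = 1.39555e+10 m.
Circular speeds: v₁ = √(GM/r₁) = 1204.39 m/s, v₂ = √(GM/r₂) = 400.656 m/s.
Transfer speeds (vis-viva v² = GM(2/r − 1/a_t)): v₁ᵗ = 1616.18 m/s, v₂ᵗ = 178.854 m/s.
(a) ΔV₁ = |v₁ᵗ − v₁| ≈ 411.8 m/s = 411.8 m/s.
(b) ΔV₂ = |v₂ − v₂ᵗ| ≈ 221.8 m/s = 221.8 m/s.
(c) ΔV_total = ΔV₁ + ΔV₂ ≈ 633.6 m/s = 633.6 m/s.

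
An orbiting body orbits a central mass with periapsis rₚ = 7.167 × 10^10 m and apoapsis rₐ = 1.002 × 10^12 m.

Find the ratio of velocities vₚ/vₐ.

Conservation of angular momentum gives rₚvₚ = rₐvₐ, so vₚ/vₐ = rₐ/rₚ.
vₚ/vₐ = 1.002e+12 / 7.167e+10 ≈ 13.98.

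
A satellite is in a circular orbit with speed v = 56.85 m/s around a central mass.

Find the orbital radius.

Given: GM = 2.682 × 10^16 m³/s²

For a circular orbit, v² = GM / r, so r = GM / v².
r = 2.682e+16 / (56.85)² m ≈ 8.298e+12 m = 8.298 Tm.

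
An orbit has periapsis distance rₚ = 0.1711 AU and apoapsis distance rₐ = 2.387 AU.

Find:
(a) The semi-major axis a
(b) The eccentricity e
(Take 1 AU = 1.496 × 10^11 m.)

Convert to SI: rₚ = 0.1711 AU = 2.55966e+10 m; rₐ = 2.387 AU = 3.57095e+11 m.
(a) a = (rₚ + rₐ) / 2 = (2.55966e+10 + 3.57095e+11) / 2 ≈ 1.913e+11 m = 1.279 AU.
(b) e = (rₐ − rₚ) / (rₐ + rₚ) = (3.57095e+11 − 2.55966e+10) / (3.57095e+11 + 2.55966e+10) ≈ 0.8662.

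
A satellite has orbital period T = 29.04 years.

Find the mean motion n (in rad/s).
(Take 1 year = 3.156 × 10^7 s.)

Convert to SI: T = 29.04 years = 9.16502e+08 s.
n = 2π / T.
n = 2π / 9.16502e+08 s ≈ 6.856e-09 rad/s.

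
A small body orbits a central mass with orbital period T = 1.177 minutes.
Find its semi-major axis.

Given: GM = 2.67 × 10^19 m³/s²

Convert to SI: T = 1.177 minutes = 70.62 s.
Invert Kepler's third law: a = (GM · T² / (4π²))^(1/3).
Substituting T = 70.62 s and GM = 2.67e+19 m³/s²:
a = (2.67e+19 · (70.62)² / (4π²))^(1/3) m
a ≈ 1.5e+07 m = 15 Mm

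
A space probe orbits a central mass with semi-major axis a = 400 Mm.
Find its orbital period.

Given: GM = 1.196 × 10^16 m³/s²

Convert to SI: a = 400 Mm = 4e+08 m.
Kepler's third law: T = 2π √(a³ / GM).
Substituting a = 4e+08 m and GM = 1.196e+16 m³/s²:
T = 2π √((4e+08)³ / 1.196e+16) s
T ≈ 4.596e+05 s = 5.32 days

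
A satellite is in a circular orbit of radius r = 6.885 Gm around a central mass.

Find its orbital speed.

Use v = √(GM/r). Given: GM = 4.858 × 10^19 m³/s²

Convert to SI: r = 6.885 Gm = 6.885e+09 m.
For a circular orbit, gravity supplies the centripetal force, so v = √(GM / r).
v = √(4.858e+19 / 6.885e+09) m/s ≈ 8.4e+04 m/s = 84 km/s.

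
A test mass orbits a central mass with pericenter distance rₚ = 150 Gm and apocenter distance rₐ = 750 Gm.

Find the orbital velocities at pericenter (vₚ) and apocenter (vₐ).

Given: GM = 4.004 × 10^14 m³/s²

Convert to SI: rₚ = 150 Gm = 1.5e+11 m; rₐ = 750 Gm = 7.5e+11 m.
Use the vis-viva equation v² = GM(2/r − 1/a) with a = (rₚ + rₐ)/2 = (1.5e+11 + 7.5e+11)/2 = 4.5e+11 m.
vₚ = √(GM · (2/rₚ − 1/a)) = √(4.004e+14 · (2/1.5e+11 − 1/4.5e+11)) m/s ≈ 66.7 m/s = 66.7 m/s.
vₐ = √(GM · (2/rₐ − 1/a)) = √(4.004e+14 · (2/7.5e+11 − 1/4.5e+11)) m/s ≈ 13.34 m/s = 13.34 m/s.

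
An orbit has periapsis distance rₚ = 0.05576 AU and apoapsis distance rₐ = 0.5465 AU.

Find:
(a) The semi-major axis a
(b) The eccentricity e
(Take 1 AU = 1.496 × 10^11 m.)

Convert to SI: rₚ = 0.05576 AU = 8.3417e+09 m; rₐ = 0.5465 AU = 8.17564e+10 m.
(a) a = (rₚ + rₐ) / 2 = (8.3417e+09 + 8.17564e+10) / 2 ≈ 4.505e+10 m = 0.3011 AU.
(b) e = (rₐ − rₚ) / (rₐ + rₚ) = (8.17564e+10 − 8.3417e+09) / (8.17564e+10 + 8.3417e+09) ≈ 0.8148.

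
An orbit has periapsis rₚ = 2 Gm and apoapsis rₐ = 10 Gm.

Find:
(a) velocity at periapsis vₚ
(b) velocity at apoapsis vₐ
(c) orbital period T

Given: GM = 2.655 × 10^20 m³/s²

Convert to SI: rₚ = 2 Gm = 2e+09 m; rₐ = 10 Gm = 1e+10 m.
(a) With a = (rₚ + rₐ)/2 = 6e+09 m, vₚ = √(GM (2/rₚ − 1/a)) = √(2.655e+20 · (2/2e+09 − 1/6e+09)) m/s ≈ 4.704e+05 m/s
(b) With a = (rₚ + rₐ)/2 = 6e+09 m, vₐ = √(GM (2/rₐ − 1/a)) = √(2.655e+20 · (2/1e+10 − 1/6e+09)) m/s ≈ 9.407e+04 m/s
(c) With a = (rₚ + rₐ)/2 = 6e+09 m, T = 2π √(a³/GM) = 2π √((6e+09)³/2.655e+20) s ≈ 1.792e+05 s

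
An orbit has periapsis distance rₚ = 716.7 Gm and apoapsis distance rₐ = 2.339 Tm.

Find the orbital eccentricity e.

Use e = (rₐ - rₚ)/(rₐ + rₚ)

Convert to SI: rₚ = 716.7 Gm = 7.167e+11 m; rₐ = 2.339 Tm = 2.339e+12 m.
e = (rₐ − rₚ) / (rₐ + rₚ).
e = (2.339e+12 − 7.167e+11) / (2.339e+12 + 7.167e+11) = 1.6223e+12 / 3.0557e+12 ≈ 0.5309.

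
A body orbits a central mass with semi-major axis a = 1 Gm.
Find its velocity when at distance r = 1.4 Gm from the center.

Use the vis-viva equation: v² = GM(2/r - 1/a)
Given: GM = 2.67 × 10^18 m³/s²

Convert to SI: a = 1 Gm = 1e+09 m; r = 1.4 Gm = 1.4e+09 m.
Vis-viva: v = √(GM · (2/r − 1/a)).
2/r − 1/a = 2/1.4e+09 − 1/1e+09 = 4.28571e-10 m⁻¹.
v = √(2.67e+18 · 4.28571e-10) m/s ≈ 3.383e+04 m/s = 33.83 km/s.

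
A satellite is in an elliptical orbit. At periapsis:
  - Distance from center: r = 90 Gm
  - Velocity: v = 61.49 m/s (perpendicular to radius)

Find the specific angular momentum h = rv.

Convert to SI: r = 90 Gm = 9e+10 m.
With v perpendicular to r, h = r · v.
h = 9e+10 · 61.49 m²/s ≈ 5.534e+12 m²/s.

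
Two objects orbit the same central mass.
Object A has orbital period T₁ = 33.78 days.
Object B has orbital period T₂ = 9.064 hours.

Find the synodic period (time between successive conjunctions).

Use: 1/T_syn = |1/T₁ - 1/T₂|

Convert to SI: T₁ = 33.78 days = 2.91859e+06 s; T₂ = 9.064 hours = 32630.4 s.
T_syn = |T₁ · T₂ / (T₁ − T₂)|.
T_syn = |2.91859e+06 · 32630.4 / (2.91859e+06 − 32630.4)| s ≈ 3.3e+04 s = 9.166 hours.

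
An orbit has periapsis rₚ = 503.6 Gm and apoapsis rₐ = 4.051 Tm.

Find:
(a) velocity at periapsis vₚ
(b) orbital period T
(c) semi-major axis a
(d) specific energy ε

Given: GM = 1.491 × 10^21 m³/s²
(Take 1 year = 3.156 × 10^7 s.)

Convert to SI: rₚ = 503.6 Gm = 5.036e+11 m; rₐ = 4.051 Tm = 4.051e+12 m.
(a) With a = (rₚ + rₐ)/2 = 2.2773e+12 m, vₚ = √(GM (2/rₚ − 1/a)) = √(1.491e+21 · (2/5.036e+11 − 1/2.2773e+12)) m/s ≈ 7.257e+04 m/s
(b) With a = (rₚ + rₐ)/2 = 2.2773e+12 m, T = 2π √(a³/GM) = 2π √((2.2773e+12)³/1.491e+21) s ≈ 5.592e+08 s
(c) a = (rₚ + rₐ)/2 = (5.036e+11 + 4.051e+12)/2 ≈ 2.277e+12 m
(d) With a = (rₚ + rₐ)/2 = 2.2773e+12 m, ε = −GM/(2a) = −1.491e+21/(2 · 2.2773e+12) J/kg ≈ -3.274e+08 J/kg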